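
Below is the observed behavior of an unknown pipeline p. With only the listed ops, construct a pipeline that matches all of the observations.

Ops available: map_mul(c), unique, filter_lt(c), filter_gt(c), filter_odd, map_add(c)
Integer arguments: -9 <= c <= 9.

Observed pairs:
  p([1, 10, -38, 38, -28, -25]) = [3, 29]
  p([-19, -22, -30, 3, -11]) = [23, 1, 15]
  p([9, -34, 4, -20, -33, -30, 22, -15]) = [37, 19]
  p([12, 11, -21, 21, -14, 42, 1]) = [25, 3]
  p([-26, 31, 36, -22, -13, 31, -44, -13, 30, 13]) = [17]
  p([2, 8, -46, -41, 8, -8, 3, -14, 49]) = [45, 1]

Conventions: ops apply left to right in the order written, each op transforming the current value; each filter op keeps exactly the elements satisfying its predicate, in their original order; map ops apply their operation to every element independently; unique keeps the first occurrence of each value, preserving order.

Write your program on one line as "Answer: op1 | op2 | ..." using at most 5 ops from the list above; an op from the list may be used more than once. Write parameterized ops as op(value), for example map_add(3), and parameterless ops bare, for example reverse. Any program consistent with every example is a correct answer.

map_mul(-1) | map_add(4) | filter_gt(0) | unique | filter_odd

Check, running the answer program on each example:
  [1, 10, -38, 38, -28, -25] -> [-1, -10, 38, -38, 28, 25] -> [3, -6, 42, -34, 32, 29] -> [3, 42, 32, 29] -> [3, 42, 32, 29] -> [3, 29]
  [-19, -22, -30, 3, -11] -> [19, 22, 30, -3, 11] -> [23, 26, 34, 1, 15] -> [23, 26, 34, 1, 15] -> [23, 26, 34, 1, 15] -> [23, 1, 15]
  [9, -34, 4, -20, -33, -30, 22, -15] -> [-9, 34, -4, 20, 33, 30, -22, 15] -> [-5, 38, 0, 24, 37, 34, -18, 19] -> [38, 24, 37, 34, 19] -> [38, 24, 37, 34, 19] -> [37, 19]
  [12, 11, -21, 21, -14, 42, 1] -> [-12, -11, 21, -21, 14, -42, -1] -> [-8, -7, 25, -17, 18, -38, 3] -> [25, 18, 3] -> [25, 18, 3] -> [25, 3]
  [-26, 31, 36, -22, -13, 31, -44, -13, 30, 13] -> [26, -31, -36, 22, 13, -31, 44, 13, -30, -13] -> [30, -27, -32, 26, 17, -27, 48, 17, -26, -9] -> [30, 26, 17, 48, 17] -> [30, 26, 17, 48] -> [17]
  [2, 8, -46, -41, 8, -8, 3, -14, 49] -> [-2, -8, 46, 41, -8, 8, -3, 14, -49] -> [2, -4, 50, 45, -4, 12, 1, 18, -45] -> [2, 50, 45, 12, 1, 18] -> [2, 50, 45, 12, 1, 18] -> [45, 1]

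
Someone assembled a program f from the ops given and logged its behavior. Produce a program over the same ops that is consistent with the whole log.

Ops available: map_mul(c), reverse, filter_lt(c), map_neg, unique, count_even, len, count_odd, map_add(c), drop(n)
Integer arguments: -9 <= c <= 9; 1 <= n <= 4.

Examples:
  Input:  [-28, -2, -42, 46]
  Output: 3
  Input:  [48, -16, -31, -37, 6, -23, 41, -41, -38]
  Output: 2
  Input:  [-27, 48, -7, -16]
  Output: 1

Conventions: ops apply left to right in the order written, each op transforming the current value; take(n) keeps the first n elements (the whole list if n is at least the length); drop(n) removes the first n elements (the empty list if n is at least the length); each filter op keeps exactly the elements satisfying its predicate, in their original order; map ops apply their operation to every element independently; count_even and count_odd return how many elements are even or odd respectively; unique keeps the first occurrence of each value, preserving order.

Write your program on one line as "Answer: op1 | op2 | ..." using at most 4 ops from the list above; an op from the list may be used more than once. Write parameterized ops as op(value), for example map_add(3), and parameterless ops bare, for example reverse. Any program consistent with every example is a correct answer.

reverse | map_add(2) | filter_lt(8) | count_even

Check, running the answer program on each example:
  [-28, -2, -42, 46] -> [46, -42, -2, -28] -> [48, -40, 0, -26] -> [-40, 0, -26] -> 3
  [48, -16, -31, -37, 6, -23, 41, -41, -38] -> [-38, -41, 41, -23, 6, -37, -31, -16, 48] -> [-36, -39, 43, -21, 8, -35, -29, -14, 50] -> [-36, -39, -21, -35, -29, -14] -> 2
  [-27, 48, -7, -16] -> [-16, -7, 48, -27] -> [-14, -5, 50, -25] -> [-14, -5, -25] -> 1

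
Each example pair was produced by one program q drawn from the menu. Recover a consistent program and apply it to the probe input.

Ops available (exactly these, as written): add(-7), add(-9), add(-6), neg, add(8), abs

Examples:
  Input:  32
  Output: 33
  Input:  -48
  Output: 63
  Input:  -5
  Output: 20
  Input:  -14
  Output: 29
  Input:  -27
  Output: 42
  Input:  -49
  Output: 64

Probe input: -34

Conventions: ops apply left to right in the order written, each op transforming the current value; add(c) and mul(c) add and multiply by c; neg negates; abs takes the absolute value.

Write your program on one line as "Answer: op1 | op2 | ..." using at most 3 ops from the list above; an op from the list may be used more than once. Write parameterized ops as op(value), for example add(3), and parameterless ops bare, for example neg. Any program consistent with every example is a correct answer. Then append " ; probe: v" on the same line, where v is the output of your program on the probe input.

add(-7) | abs | add(8) ; probe: 49

Check, running the answer program on each example:
  32 -> 25 -> 25 -> 33
  -48 -> -55 -> 55 -> 63
  -5 -> -12 -> 12 -> 20
  -14 -> -21 -> 21 -> 29
  -27 -> -34 -> 34 -> 42
  -49 -> -56 -> 56 -> 64
  probe: -34 -> -41 -> 41 -> 49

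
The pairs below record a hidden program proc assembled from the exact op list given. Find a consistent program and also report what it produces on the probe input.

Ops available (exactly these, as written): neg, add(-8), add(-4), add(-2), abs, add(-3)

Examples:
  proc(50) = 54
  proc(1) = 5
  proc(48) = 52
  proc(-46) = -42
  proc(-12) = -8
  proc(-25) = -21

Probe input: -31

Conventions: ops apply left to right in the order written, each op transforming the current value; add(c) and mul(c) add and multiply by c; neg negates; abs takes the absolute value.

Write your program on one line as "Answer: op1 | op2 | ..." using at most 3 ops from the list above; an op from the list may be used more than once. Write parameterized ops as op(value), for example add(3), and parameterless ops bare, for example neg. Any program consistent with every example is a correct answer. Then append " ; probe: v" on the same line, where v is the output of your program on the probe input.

neg | add(-4) | neg ; probe: -27

Check, running the answer program on each example:
  50 -> -50 -> -54 -> 54
  1 -> -1 -> -5 -> 5
  48 -> -48 -> -52 -> 52
  -46 -> 46 -> 42 -> -42
  -12 -> 12 -> 8 -> -8
  -25 -> 25 -> 21 -> -21
  probe: -31 -> 31 -> 27 -> -27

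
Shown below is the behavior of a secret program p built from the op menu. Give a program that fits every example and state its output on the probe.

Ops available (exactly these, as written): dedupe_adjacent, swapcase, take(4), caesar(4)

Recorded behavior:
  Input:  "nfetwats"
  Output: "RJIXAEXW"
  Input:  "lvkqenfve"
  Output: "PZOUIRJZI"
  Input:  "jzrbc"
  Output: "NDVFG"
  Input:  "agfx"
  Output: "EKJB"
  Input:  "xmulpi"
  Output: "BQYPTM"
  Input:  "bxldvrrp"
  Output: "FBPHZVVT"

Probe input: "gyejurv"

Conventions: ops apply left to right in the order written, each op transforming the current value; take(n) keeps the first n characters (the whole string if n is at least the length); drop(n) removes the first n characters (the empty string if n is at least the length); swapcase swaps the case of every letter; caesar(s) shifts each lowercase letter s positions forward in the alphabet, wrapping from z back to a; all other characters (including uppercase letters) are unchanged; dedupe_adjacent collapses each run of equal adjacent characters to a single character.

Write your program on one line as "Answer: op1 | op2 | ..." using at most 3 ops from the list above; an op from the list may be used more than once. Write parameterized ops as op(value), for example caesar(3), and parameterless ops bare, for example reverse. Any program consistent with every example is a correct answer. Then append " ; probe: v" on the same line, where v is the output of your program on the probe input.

caesar(4) | swapcase ; probe: "KCINYVZ"

Check, running the answer program on each example:
  "nfetwats" -> "rjixaexw" -> "RJIXAEXW"
  "lvkqenfve" -> "pzouirjzi" -> "PZOUIRJZI"
  "jzrbc" -> "ndvfg" -> "NDVFG"
  "agfx" -> "ekjb" -> "EKJB"
  "xmulpi" -> "bqyptm" -> "BQYPTM"
  "bxldvrrp" -> "fbphzvvt" -> "FBPHZVVT"
  probe: "gyejurv" -> "kcinyvz" -> "KCINYVZ"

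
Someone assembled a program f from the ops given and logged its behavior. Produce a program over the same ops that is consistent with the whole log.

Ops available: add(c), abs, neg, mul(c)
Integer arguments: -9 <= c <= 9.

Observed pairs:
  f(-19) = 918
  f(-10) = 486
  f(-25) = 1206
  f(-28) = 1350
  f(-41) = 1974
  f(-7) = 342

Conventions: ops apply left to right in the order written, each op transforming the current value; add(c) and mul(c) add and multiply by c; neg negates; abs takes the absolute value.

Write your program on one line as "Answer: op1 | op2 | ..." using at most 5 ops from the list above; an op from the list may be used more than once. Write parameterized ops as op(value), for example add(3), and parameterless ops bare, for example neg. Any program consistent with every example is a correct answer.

mul(8) | add(-5) | add(4) | mul(-6)

Check, running the answer program on each example:
  -19 -> -152 -> -157 -> -153 -> 918
  -10 -> -80 -> -85 -> -81 -> 486
  -25 -> -200 -> -205 -> -201 -> 1206
  -28 -> -224 -> -229 -> -225 -> 1350
  -41 -> -328 -> -333 -> -329 -> 1974
  -7 -> -56 -> -61 -> -57 -> 342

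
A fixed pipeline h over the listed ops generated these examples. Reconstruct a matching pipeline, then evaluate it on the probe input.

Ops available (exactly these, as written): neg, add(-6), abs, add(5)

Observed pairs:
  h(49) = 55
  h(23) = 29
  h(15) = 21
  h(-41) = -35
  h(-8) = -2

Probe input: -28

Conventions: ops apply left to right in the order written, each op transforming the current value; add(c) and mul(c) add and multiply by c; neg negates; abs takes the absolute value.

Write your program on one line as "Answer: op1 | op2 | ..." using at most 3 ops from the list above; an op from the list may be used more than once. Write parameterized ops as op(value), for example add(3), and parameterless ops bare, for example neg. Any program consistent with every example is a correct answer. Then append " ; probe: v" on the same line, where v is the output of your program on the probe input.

neg | add(-6) | neg ; probe: -22

Check, running the answer program on each example:
  49 -> -49 -> -55 -> 55
  23 -> -23 -> -29 -> 29
  15 -> -15 -> -21 -> 21
  -41 -> 41 -> 35 -> -35
  -8 -> 8 -> 2 -> -2
  probe: -28 -> 28 -> 22 -> -22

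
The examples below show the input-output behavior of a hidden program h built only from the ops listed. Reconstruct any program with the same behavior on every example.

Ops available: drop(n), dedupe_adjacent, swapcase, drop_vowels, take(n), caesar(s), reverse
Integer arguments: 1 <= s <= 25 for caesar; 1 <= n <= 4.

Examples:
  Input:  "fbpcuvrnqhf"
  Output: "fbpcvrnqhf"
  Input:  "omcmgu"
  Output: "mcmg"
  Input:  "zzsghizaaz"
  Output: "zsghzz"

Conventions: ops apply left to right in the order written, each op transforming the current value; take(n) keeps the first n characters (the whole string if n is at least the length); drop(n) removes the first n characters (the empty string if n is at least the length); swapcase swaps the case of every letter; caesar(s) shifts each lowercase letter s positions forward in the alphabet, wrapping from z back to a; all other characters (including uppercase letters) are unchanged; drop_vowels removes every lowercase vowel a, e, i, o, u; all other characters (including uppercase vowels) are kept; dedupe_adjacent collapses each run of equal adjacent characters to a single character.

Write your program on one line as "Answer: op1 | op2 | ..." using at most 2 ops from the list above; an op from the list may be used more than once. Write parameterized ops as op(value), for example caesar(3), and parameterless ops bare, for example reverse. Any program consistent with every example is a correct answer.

dedupe_adjacent | drop_vowels

Check, running the answer program on each example:
  "fbpcuvrnqhf" -> "fbpcuvrnqhf" -> "fbpcvrnqhf"
  "omcmgu" -> "omcmgu" -> "mcmg"
  "zzsghizaaz" -> "zsghizaz" -> "zsghzz"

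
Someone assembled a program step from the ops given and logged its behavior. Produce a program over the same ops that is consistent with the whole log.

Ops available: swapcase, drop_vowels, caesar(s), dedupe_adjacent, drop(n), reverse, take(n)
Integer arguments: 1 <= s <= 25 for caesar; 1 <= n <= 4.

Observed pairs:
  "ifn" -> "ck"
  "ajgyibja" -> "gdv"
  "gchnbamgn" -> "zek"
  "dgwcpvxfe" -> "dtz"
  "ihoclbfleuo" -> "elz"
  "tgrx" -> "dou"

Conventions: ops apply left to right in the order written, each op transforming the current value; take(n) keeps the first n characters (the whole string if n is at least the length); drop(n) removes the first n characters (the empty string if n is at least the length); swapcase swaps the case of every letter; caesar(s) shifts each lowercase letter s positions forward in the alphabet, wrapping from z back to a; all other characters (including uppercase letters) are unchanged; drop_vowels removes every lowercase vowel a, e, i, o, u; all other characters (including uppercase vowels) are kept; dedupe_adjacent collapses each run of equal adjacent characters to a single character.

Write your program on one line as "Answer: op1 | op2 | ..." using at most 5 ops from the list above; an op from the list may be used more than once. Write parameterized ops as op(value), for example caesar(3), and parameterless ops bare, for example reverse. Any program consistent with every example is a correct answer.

caesar(21) | drop(1) | take(3) | caesar(2)

Check, running the answer program on each example:
  "ifn" -> "dai" -> "ai" -> "ai" -> "ck"
  "ajgyibja" -> "vebtdwev" -> "ebtdwev" -> "ebt" -> "gdv"
  "gchnbamgn" -> "bxciwvhbi" -> "xciwvhbi" -> "xci" -> "zek"
  "dgwcpvxfe" -> "ybrxkqsaz" -> "brxkqsaz" -> "brx" -> "dtz"
  "ihoclbfleuo" -> "dcjxgwagzpj" -> "cjxgwagzpj" -> "cjx" -> "elz"
  "tgrx" -> "obms" -> "bms" -> "bms" -> "dou"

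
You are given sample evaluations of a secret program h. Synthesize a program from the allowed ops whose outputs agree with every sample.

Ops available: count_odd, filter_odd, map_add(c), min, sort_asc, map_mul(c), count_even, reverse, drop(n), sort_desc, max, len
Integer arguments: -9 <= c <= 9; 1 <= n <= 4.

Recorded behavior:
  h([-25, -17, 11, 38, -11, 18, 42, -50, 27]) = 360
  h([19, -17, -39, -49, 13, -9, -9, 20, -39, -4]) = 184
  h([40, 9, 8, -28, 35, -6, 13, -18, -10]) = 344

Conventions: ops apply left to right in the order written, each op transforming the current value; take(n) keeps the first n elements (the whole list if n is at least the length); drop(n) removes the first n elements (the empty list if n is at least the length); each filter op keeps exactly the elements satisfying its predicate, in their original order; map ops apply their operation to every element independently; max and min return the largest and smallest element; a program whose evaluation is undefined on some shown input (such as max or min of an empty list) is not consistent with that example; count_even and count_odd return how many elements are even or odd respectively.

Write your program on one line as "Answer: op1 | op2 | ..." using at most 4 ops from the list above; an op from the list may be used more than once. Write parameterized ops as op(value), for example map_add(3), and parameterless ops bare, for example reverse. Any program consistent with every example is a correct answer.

map_add(3) | map_mul(8) | reverse | max

Check, running the answer program on each example:
  [-25, -17, 11, 38, -11, 18, 42, -50, 27] -> [-22, -14, 14, 41, -8, 21, 45, -47, 30] -> [-176, -112, 112, 328, -64, 168, 360, -376, 240] -> [240, -376, 360, 168, -64, 328, 112, -112, -176] -> 360
  [19, -17, -39, -49, 13, -9, -9, 20, -39, -4] -> [22, -14, -36, -46, 16, -6, -6, 23, -36, -1] -> [176, -112, -288, -368, 128, -48, -48, 184, -288, -8] -> [-8, -288, 184, -48, -48, 128, -368, -288, -112, 176] -> 184
  [40, 9, 8, -28, 35, -6, 13, -18, -10] -> [43, 12, 11, -25, 38, -3, 16, -15, -7] -> [344, 96, 88, -200, 304, -24, 128, -120, -56] -> [-56, -120, 128, -24, 304, -200, 88, 96, 344] -> 344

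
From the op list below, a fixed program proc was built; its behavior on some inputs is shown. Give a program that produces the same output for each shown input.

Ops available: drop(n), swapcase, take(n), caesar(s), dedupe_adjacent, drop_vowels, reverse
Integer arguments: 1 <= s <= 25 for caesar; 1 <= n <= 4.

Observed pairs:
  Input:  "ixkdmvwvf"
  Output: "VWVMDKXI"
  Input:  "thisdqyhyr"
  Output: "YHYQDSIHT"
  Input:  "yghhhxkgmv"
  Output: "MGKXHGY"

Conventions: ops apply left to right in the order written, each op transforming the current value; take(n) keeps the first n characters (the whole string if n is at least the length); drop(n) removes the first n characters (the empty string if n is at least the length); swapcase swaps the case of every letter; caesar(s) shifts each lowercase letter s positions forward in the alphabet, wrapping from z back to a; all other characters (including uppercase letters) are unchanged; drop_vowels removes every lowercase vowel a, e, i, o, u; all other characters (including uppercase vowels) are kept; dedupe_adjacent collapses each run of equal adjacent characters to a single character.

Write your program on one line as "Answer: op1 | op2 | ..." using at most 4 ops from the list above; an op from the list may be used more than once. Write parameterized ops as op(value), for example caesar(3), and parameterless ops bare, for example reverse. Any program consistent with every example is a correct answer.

reverse | swapcase | dedupe_adjacent | drop(1)

Check, running the answer program on each example:
  "ixkdmvwvf" -> "fvwvmdkxi" -> "FVWVMDKXI" -> "FVWVMDKXI" -> "VWVMDKXI"
  "thisdqyhyr" -> "ryhyqdsiht" -> "RYHYQDSIHT" -> "RYHYQDSIHT" -> "YHYQDSIHT"
  "yghhhxkgmv" -> "vmgkxhhhgy" -> "VMGKXHHHGY" -> "VMGKXHGY" -> "MGKXHGY"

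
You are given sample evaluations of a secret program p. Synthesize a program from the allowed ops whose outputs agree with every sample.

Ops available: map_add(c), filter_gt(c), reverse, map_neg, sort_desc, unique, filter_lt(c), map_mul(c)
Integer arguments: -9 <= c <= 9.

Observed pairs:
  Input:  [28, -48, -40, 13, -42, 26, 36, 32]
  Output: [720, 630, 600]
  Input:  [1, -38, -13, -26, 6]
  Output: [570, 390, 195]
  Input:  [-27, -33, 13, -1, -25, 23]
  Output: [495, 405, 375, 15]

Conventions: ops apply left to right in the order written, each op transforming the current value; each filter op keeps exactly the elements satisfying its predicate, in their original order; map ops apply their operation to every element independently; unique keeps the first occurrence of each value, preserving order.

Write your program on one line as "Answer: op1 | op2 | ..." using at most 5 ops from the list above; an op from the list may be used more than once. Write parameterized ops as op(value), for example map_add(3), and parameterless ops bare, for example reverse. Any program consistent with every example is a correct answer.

map_neg | map_mul(5) | sort_desc | map_mul(3) | filter_gt(-5)

Check, running the answer program on each example:
  [28, -48, -40, 13, -42, 26, 36, 32] -> [-28, 48, 40, -13, 42, -26, -36, -32] -> [-140, 240, 200, -65, 210, -130, -180, -160] -> [240, 210, 200, -65, -130, -140, -160, -180] -> [720, 630, 600, -195, -390, -420, -480, -540] -> [720, 630, 600]
  [1, -38, -13, -26, 6] -> [-1, 38, 13, 26, -6] -> [-5, 190, 65, 130, -30] -> [190, 130, 65, -5, -30] -> [570, 390, 195, -15, -90] -> [570, 390, 195]
  [-27, -33, 13, -1, -25, 23] -> [27, 33, -13, 1, 25, -23] -> [135, 165, -65, 5, 125, -115] -> [165, 135, 125, 5, -65, -115] -> [495, 405, 375, 15, -195, -345] -> [495, 405, 375, 15]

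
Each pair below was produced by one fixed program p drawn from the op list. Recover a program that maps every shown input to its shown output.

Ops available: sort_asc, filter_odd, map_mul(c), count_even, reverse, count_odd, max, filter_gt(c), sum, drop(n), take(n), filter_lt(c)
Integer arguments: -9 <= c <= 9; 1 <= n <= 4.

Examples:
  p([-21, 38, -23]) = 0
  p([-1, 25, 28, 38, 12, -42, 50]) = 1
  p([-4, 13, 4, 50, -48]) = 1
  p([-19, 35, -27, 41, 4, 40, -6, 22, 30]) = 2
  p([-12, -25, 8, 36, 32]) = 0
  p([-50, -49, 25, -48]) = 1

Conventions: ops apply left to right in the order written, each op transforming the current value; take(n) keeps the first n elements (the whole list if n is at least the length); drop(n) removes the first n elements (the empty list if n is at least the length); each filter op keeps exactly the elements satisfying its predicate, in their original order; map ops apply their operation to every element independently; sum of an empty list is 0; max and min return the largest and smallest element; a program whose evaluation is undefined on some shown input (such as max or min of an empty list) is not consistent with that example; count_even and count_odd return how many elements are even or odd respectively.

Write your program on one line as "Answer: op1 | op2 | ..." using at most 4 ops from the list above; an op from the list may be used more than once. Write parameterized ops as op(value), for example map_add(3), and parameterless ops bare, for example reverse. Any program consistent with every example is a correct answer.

filter_gt(7) | sort_asc | reverse | count_odd

Check, running the answer program on each example:
  [-21, 38, -23] -> [38] -> [38] -> [38] -> 0
  [-1, 25, 28, 38, 12, -42, 50] -> [25, 28, 38, 12, 50] -> [12, 25, 28, 38, 50] -> [50, 38, 28, 25, 12] -> 1
  [-4, 13, 4, 50, -48] -> [13, 50] -> [13, 50] -> [50, 13] -> 1
  [-19, 35, -27, 41, 4, 40, -6, 22, 30] -> [35, 41, 40, 22, 30] -> [22, 30, 35, 40, 41] -> [41, 40, 35, 30, 22] -> 2
  [-12, -25, 8, 36, 32] -> [8, 36, 32] -> [8, 32, 36] -> [36, 32, 8] -> 0
  [-50, -49, 25, -48] -> [25] -> [25] -> [25] -> 1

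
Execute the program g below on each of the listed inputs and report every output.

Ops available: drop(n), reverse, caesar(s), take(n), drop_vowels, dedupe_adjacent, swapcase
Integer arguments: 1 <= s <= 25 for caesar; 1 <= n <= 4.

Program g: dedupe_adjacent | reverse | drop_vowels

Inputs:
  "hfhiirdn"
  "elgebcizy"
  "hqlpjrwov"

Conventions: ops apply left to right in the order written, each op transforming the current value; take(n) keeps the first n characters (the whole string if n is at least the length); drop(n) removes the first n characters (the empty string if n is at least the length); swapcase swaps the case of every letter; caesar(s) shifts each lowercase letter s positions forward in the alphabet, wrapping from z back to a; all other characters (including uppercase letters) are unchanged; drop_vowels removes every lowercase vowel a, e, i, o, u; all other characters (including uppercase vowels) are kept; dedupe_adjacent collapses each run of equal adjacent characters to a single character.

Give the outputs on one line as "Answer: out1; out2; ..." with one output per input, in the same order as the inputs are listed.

Execution, op by op:
  "hfhiirdn" -> "hfhirdn" -> "ndrihfh" -> "ndrhfh"
  "elgebcizy" -> "elgebcizy" -> "yzicbegle" -> "yzcbgl"
  "hqlpjrwov" -> "hqlpjrwov" -> "vowrjplqh" -> "vwrjplqh"

"ndrhfh"; "yzcbgl"; "vwrjplqh"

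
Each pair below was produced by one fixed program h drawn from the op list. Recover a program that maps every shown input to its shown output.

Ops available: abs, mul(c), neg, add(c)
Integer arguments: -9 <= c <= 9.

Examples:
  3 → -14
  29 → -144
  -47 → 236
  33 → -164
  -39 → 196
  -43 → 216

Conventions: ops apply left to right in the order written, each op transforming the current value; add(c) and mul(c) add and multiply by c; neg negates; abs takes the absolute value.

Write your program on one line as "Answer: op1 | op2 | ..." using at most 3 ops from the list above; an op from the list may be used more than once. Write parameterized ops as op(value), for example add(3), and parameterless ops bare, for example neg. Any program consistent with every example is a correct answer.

neg | mul(5) | add(1)

Check, running the answer program on each example:
  3 -> -3 -> -15 -> -14
  29 -> -29 -> -145 -> -144
  -47 -> 47 -> 235 -> 236
  33 -> -33 -> -165 -> -164
  -39 -> 39 -> 195 -> 196
  -43 -> 43 -> 215 -> 216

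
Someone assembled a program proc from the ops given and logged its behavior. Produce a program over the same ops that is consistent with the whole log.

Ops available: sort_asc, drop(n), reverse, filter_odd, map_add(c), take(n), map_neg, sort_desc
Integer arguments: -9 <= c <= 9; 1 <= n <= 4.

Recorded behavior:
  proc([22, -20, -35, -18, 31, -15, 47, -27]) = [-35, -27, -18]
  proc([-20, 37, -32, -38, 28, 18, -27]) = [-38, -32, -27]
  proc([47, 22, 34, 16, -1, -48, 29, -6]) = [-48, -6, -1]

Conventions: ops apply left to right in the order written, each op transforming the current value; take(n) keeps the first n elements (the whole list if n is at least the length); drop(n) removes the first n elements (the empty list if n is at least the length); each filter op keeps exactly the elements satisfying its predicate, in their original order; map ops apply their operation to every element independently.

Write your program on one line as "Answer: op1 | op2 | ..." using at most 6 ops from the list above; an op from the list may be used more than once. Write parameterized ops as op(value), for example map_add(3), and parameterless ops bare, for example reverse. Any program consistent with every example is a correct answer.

drop(2) | sort_desc | reverse | map_neg | take(3) | map_neg

Check, running the answer program on each example:
  [22, -20, -35, -18, 31, -15, 47, -27] -> [-35, -18, 31, -15, 47, -27] -> [47, 31, -15, -18, -27, -35] -> [-35, -27, -18, -15, 31, 47] -> [35, 27, 18, 15, -31, -47] -> [35, 27, 18] -> [-35, -27, -18]
  [-20, 37, -32, -38, 28, 18, -27] -> [-32, -38, 28, 18, -27] -> [28, 18, -27, -32, -38] -> [-38, -32, -27, 18, 28] -> [38, 32, 27, -18, -28] -> [38, 32, 27] -> [-38, -32, -27]
  [47, 22, 34, 16, -1, -48, 29, -6] -> [34, 16, -1, -48, 29, -6] -> [34, 29, 16, -1, -6, -48] -> [-48, -6, -1, 16, 29, 34] -> [48, 6, 1, -16, -29, -34] -> [48, 6, 1] -> [-48, -6, -1]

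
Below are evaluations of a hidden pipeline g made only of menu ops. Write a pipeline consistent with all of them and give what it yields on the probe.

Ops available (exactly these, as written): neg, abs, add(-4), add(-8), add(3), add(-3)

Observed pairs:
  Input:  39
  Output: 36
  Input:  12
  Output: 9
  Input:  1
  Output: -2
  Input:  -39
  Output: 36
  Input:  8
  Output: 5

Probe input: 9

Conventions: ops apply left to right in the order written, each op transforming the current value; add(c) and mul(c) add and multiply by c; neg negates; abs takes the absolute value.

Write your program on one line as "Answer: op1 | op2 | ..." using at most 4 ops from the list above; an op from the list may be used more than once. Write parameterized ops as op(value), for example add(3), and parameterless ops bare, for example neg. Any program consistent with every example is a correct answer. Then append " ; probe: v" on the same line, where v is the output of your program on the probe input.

neg | abs | add(-3) ; probe: 6

Check, running the answer program on each example:
  39 -> -39 -> 39 -> 36
  12 -> -12 -> 12 -> 9
  1 -> -1 -> 1 -> -2
  -39 -> 39 -> 39 -> 36
  8 -> -8 -> 8 -> 5
  probe: 9 -> -9 -> 9 -> 6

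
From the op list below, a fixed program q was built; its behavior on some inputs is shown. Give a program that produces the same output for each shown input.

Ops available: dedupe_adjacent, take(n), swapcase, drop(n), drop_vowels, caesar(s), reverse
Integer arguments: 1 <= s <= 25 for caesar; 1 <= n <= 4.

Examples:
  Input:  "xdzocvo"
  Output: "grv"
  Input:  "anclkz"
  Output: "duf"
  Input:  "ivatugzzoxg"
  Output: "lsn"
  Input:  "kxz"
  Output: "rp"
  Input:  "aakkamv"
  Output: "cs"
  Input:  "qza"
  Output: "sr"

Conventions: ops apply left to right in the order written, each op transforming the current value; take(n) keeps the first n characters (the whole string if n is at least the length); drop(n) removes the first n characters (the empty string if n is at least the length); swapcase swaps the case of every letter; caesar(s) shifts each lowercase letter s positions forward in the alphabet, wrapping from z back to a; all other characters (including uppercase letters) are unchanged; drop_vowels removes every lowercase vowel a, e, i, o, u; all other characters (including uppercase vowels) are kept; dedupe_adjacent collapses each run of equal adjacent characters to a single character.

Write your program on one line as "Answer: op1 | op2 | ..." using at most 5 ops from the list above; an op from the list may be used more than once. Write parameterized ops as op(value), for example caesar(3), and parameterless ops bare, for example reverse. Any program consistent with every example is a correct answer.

drop(1) | take(3) | caesar(18) | reverse | dedupe_adjacent

Check, running the answer program on each example:
  "xdzocvo" -> "dzocvo" -> "dzo" -> "vrg" -> "grv" -> "grv"
  "anclkz" -> "nclkz" -> "ncl" -> "fud" -> "duf" -> "duf"
  "ivatugzzoxg" -> "vatugzzoxg" -> "vat" -> "nsl" -> "lsn" -> "lsn"
  "kxz" -> "xz" -> "xz" -> "pr" -> "rp" -> "rp"
  "aakkamv" -> "akkamv" -> "akk" -> "scc" -> "ccs" -> "cs"
  "qza" -> "za" -> "za" -> "rs" -> "sr" -> "sr"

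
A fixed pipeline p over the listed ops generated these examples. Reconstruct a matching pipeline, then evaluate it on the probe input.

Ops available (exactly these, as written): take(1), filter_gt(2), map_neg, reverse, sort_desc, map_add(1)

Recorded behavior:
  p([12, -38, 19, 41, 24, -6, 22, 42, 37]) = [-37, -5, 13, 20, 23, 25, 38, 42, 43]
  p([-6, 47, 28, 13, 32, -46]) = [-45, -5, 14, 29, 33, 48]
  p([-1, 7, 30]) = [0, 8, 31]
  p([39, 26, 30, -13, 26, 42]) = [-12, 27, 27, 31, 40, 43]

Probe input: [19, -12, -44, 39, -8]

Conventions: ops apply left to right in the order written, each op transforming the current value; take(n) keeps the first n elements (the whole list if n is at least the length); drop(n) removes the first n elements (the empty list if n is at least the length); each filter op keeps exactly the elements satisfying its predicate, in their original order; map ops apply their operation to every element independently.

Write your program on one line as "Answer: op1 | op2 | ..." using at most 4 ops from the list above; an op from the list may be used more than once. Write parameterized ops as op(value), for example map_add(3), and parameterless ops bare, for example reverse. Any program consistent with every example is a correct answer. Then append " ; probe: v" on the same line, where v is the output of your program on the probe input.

sort_desc | reverse | map_add(1) ; probe: [-43, -11, -7, 20, 40]

Check, running the answer program on each example:
  [12, -38, 19, 41, 24, -6, 22, 42, 37] -> [42, 41, 37, 24, 22, 19, 12, -6, -38] -> [-38, -6, 12, 19, 22, 24, 37, 41, 42] -> [-37, -5, 13, 20, 23, 25, 38, 42, 43]
  [-6, 47, 28, 13, 32, -46] -> [47, 32, 28, 13, -6, -46] -> [-46, -6, 13, 28, 32, 47] -> [-45, -5, 14, 29, 33, 48]
  [-1, 7, 30] -> [30, 7, -1] -> [-1, 7, 30] -> [0, 8, 31]
  [39, 26, 30, -13, 26, 42] -> [42, 39, 30, 26, 26, -13] -> [-13, 26, 26, 30, 39, 42] -> [-12, 27, 27, 31, 40, 43]
  probe: [19, -12, -44, 39, -8] -> [39, 19, -8, -12, -44] -> [-44, -12, -8, 19, 39] -> [-43, -11, -7, 20, 40]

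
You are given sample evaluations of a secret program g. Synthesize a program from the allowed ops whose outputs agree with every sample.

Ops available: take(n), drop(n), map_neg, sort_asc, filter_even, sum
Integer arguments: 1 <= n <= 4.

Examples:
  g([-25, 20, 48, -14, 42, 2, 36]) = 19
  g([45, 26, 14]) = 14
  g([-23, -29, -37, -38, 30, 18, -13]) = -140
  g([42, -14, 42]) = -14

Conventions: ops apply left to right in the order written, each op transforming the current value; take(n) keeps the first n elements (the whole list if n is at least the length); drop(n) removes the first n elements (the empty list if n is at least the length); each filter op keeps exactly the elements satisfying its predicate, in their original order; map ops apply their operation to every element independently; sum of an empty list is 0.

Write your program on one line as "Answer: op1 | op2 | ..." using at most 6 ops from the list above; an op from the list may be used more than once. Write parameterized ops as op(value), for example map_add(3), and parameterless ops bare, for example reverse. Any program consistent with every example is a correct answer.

map_neg | sort_asc | drop(2) | map_neg | sum

Check, running the answer program on each example:
  [-25, 20, 48, -14, 42, 2, 36] -> [25, -20, -48, 14, -42, -2, -36] -> [-48, -42, -36, -20, -2, 14, 25] -> [-36, -20, -2, 14, 25] -> [36, 20, 2, -14, -25] -> 19
  [45, 26, 14] -> [-45, -26, -14] -> [-45, -26, -14] -> [-14] -> [14] -> 14
  [-23, -29, -37, -38, 30, 18, -13] -> [23, 29, 37, 38, -30, -18, 13] -> [-30, -18, 13, 23, 29, 37, 38] -> [13, 23, 29, 37, 38] -> [-13, -23, -29, -37, -38] -> -140
  [42, -14, 42] -> [-42, 14, -42] -> [-42, -42, 14] -> [14] -> [-14] -> -14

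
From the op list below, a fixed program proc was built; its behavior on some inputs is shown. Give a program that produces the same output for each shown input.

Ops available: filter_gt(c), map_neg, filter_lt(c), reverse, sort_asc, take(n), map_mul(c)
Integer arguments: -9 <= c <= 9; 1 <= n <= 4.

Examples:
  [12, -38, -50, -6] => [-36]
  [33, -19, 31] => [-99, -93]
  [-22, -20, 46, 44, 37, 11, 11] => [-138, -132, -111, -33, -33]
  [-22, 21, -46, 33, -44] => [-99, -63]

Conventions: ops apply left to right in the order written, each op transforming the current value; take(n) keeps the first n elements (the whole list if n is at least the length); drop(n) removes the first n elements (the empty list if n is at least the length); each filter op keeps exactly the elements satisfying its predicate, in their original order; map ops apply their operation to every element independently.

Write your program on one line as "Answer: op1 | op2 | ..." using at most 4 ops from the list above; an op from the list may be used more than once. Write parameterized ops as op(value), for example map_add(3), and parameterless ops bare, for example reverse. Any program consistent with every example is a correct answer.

filter_gt(-1) | sort_asc | map_mul(-3) | reverse

Check, running the answer program on each example:
  [12, -38, -50, -6] -> [12] -> [12] -> [-36] -> [-36]
  [33, -19, 31] -> [33, 31] -> [31, 33] -> [-93, -99] -> [-99, -93]
  [-22, -20, 46, 44, 37, 11, 11] -> [46, 44, 37, 11, 11] -> [11, 11, 37, 44, 46] -> [-33, -33, -111, -132, -138] -> [-138, -132, -111, -33, -33]
  [-22, 21, -46, 33, -44] -> [21, 33] -> [21, 33] -> [-63, -99] -> [-99, -63]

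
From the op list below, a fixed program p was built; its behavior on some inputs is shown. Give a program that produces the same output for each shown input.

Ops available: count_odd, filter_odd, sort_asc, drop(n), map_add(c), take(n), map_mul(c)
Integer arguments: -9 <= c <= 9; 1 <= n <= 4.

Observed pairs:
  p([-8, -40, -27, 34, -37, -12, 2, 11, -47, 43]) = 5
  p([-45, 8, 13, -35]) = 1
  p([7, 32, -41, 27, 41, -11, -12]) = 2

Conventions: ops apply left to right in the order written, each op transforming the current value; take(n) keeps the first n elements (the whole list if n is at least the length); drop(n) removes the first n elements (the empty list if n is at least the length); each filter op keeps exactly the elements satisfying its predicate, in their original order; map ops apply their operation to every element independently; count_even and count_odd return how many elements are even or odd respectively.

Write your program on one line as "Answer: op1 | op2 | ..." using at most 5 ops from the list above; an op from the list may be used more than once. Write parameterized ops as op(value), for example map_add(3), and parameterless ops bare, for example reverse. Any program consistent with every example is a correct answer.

map_add(-7) | sort_asc | filter_odd | count_odd

Check, running the answer program on each example:
  [-8, -40, -27, 34, -37, -12, 2, 11, -47, 43] -> [-15, -47, -34, 27, -44, -19, -5, 4, -54, 36] -> [-54, -47, -44, -34, -19, -15, -5, 4, 27, 36] -> [-47, -19, -15, -5, 27] -> 5
  [-45, 8, 13, -35] -> [-52, 1, 6, -42] -> [-52, -42, 1, 6] -> [1] -> 1
  [7, 32, -41, 27, 41, -11, -12] -> [0, 25, -48, 20, 34, -18, -19] -> [-48, -19, -18, 0, 20, 25, 34] -> [-19, 25] -> 2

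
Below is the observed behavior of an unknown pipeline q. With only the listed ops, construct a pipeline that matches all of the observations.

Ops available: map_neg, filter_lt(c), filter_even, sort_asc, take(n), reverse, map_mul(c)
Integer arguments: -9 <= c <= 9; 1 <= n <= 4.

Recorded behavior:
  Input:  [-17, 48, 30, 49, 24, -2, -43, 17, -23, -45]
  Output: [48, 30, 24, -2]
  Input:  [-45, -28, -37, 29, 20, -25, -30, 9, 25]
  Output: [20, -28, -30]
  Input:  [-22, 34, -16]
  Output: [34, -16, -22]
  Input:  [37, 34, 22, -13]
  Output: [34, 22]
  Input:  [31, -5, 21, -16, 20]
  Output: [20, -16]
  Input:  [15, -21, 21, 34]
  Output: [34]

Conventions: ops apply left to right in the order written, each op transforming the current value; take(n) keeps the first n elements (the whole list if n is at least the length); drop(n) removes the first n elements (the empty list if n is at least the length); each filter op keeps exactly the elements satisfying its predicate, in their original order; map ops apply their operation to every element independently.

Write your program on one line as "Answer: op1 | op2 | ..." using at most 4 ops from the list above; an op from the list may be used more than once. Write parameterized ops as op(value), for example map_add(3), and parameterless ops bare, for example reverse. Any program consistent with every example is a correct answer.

filter_even | sort_asc | reverse

Check, running the answer program on each example:
  [-17, 48, 30, 49, 24, -2, -43, 17, -23, -45] -> [48, 30, 24, -2] -> [-2, 24, 30, 48] -> [48, 30, 24, -2]
  [-45, -28, -37, 29, 20, -25, -30, 9, 25] -> [-28, 20, -30] -> [-30, -28, 20] -> [20, -28, -30]
  [-22, 34, -16] -> [-22, 34, -16] -> [-22, -16, 34] -> [34, -16, -22]
  [37, 34, 22, -13] -> [34, 22] -> [22, 34] -> [34, 22]
  [31, -5, 21, -16, 20] -> [-16, 20] -> [-16, 20] -> [20, -16]
  [15, -21, 21, 34] -> [34] -> [34] -> [34]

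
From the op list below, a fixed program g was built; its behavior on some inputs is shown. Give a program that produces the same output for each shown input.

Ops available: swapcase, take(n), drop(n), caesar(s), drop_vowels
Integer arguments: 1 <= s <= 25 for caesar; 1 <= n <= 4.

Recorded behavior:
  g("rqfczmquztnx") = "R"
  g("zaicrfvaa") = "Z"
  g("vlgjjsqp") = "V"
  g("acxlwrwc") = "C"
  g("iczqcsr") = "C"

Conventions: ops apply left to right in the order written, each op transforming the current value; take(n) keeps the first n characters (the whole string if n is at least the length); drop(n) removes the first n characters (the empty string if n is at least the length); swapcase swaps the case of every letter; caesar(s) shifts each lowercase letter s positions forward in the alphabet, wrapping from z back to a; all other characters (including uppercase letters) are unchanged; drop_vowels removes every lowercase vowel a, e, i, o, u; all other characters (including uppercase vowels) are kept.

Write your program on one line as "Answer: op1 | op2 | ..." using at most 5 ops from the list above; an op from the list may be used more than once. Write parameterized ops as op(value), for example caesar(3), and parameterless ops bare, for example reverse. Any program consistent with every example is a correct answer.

drop_vowels | take(4) | swapcase | take(1)

Check, running the answer program on each example:
  "rqfczmquztnx" -> "rqfczmqztnx" -> "rqfc" -> "RQFC" -> "R"
  "zaicrfvaa" -> "zcrfv" -> "zcrf" -> "ZCRF" -> "Z"
  "vlgjjsqp" -> "vlgjjsqp" -> "vlgj" -> "VLGJ" -> "V"
  "acxlwrwc" -> "cxlwrwc" -> "cxlw" -> "CXLW" -> "C"
  "iczqcsr" -> "czqcsr" -> "czqc" -> "CZQC" -> "C"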